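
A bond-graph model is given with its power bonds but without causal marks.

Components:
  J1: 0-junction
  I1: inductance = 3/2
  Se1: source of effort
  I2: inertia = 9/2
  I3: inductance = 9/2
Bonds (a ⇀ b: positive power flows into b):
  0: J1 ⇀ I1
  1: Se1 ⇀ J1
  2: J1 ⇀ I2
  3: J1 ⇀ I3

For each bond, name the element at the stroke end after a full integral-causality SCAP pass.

bond 1 →J1  (source Se1 imposes e)
bond 0 →I1  (J1 effort already set via bond 1)
bond 2 →I2  (common-e at J1 fixed by 1)
bond 3 →I3  (J1 effort already set via bond 1)

#0 →I1
#1 →J1
#2 →I2
#3 →I3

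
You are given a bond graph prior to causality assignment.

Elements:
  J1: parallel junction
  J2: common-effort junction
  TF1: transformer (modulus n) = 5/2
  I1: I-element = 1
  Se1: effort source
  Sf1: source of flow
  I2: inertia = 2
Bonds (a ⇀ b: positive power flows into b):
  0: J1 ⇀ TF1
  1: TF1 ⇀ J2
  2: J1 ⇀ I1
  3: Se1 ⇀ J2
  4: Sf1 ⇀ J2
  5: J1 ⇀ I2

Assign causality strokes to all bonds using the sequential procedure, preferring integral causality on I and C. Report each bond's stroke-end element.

bond 0 →J1
bond 1 →TF1
bond 2 →I1
bond 3 →J2
bond 4 →Sf1
bond 5 →I2

β3 stroke at J2  (Se1: effort source, stroke at far end)
β4 stroke at Sf1  (Sf1: flow source, stroke at near end)
β1 stroke at TF1  (J2 effort already set via bond 3)
β0 stroke at J1  (TF TF1: opposite of bond 1)
β2 stroke at I1  (0-jn J1 has e-setter on 0)
β5 stroke at I2  (J1: bond 0 brought effort, rest push out)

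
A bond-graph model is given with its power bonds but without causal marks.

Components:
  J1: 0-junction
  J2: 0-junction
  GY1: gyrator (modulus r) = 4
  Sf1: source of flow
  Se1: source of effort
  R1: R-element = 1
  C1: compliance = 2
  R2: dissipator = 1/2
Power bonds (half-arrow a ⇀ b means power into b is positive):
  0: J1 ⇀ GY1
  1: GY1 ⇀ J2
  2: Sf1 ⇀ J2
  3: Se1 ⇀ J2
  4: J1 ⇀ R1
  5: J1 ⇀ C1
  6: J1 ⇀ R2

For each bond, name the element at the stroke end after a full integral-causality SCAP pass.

bond 2 stroke→Sf1  (Sf1: flow source, stroke at near end)
bond 3 stroke→J2  (Se1: effort source, stroke at far end)
bond 1 stroke→GY1  (J2 effort already set via bond 3)
bond 0 stroke→GY1  (through GY1, causality inverts; strokes same side of GY1)
bond 5 stroke→J1  (C1: C, integral causality)
bond 4 stroke→R1  (J1 effort already set via bond 5)
bond 6 stroke→R2  (0-jn J1 has e-setter on 5)

#0 stroke at GY1
#1 stroke at GY1
#2 stroke at Sf1
#3 stroke at J2
#4 stroke at R1
#5 stroke at J1
#6 stroke at R2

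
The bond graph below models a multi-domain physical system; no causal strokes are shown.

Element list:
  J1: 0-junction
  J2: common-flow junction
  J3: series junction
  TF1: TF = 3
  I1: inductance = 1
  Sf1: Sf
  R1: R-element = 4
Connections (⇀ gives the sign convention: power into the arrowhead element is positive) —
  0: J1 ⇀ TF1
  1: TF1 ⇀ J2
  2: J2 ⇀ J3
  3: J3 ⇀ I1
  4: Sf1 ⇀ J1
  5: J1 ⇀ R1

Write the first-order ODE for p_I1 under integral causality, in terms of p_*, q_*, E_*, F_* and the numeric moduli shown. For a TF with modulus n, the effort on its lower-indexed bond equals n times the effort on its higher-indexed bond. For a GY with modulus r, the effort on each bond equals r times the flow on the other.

β4 stroke at Sf1  (Sf1 (Sf) sets flow on bond)
β3 stroke at I1  (I1 outputs flow p/I1)
β2 stroke at J3  (common-f at J3 fixed by 3)
β1 stroke at J2  (common-f at J2 fixed by 2)
β0 stroke at TF1  (through TF1, causality passes straight; one stroke at TF1)
β5 stroke at J1  (only one effort-in slot at J1)

dp_I1/dt = 4*F_Sf1/3 - 4*p_I1/9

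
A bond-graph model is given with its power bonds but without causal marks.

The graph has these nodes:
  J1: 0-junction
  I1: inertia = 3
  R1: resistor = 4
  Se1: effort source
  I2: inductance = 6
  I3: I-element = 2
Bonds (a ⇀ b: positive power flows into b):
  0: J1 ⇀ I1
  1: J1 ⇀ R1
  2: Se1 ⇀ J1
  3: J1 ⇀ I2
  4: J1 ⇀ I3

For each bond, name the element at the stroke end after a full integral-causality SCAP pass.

b2 →J1  (Se1: effort source, stroke at far end)
b0 →I1  (common-e at J1 fixed by 2)
b1 →R1  (J1 effort already set via bond 2)
b3 →I2  (J1 effort already set via bond 2)
b4 →I3  (J1: bond 2 brought effort, rest push out)

b0 →I1
b1 →R1
b2 →J1
b3 →I2
b4 →I3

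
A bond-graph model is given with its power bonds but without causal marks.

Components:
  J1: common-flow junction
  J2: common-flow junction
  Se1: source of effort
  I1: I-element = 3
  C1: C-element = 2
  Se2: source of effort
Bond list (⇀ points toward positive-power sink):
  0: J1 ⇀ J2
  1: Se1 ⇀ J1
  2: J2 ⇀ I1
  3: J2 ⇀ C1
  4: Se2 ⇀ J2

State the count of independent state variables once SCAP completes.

2  (C1, I1 all integral)

β1 →J1  (source Se1 imposes e)
β4 →J2  (Se2: effort source, stroke at far end)
β0 →J2  (closing 1-jn rule on J1)
β2 →I1  (prefer integral on I1)
β3 →J2  (J2 flow already set via bond 2)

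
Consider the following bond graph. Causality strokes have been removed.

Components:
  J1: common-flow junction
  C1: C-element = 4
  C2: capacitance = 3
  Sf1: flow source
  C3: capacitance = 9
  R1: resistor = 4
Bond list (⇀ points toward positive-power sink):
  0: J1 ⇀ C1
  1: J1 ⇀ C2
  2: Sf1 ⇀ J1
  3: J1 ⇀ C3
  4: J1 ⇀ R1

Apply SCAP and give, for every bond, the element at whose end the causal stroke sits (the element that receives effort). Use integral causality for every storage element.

bond 0 stroke at J1
bond 1 stroke at J1
bond 2 stroke at Sf1
bond 3 stroke at J1
bond 4 stroke at J1

#2 →Sf1  (source Sf1 imposes f)
#0 →J1  (J1: bond 2 brought flow, rest push out)
#1 →J1  (1-jn J1 has f-setter on 2)
#3 →J1  (1-jn J1 has f-setter on 2)
#4 →J1  (J1: bond 2 brought flow, rest push out)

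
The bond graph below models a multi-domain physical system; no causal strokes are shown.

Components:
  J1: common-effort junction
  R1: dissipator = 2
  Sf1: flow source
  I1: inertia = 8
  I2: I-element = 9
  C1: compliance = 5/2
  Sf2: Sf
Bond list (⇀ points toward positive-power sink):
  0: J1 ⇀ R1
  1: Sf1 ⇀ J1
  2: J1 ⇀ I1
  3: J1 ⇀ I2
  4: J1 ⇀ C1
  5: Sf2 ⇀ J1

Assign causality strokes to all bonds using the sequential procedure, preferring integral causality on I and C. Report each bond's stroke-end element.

bond 0 |R1
bond 1 |Sf1
bond 2 |I1
bond 3 |I2
bond 4 |J1
bond 5 |Sf2

#1 →Sf1  (source Sf1 imposes f)
#5 →Sf2  (source Sf2 imposes f)
#2 →I1  (I1 outputs flow p/I1)
#3 →I2  (prefer integral on I2)
#4 →J1  (C1: C, integral causality)
#0 →R1  (0-jn J1 has e-setter on 4)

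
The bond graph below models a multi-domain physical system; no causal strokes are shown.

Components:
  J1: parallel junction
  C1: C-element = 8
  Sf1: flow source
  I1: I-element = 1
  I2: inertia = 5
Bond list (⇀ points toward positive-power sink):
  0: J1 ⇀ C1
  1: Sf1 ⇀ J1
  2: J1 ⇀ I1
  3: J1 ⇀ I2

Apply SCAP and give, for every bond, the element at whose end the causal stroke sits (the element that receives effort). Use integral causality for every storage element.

b1 stroke at Sf1  (Sf1: flow source, stroke at near end)
b0 stroke at J1  (C1 integral (e out))
b2 stroke at I1  (0-jn J1 has e-setter on 0)
b3 stroke at I2  (J1: bond 0 brought effort, rest push out)

b0 stroke at J1
b1 stroke at Sf1
b2 stroke at I1
b3 stroke at I2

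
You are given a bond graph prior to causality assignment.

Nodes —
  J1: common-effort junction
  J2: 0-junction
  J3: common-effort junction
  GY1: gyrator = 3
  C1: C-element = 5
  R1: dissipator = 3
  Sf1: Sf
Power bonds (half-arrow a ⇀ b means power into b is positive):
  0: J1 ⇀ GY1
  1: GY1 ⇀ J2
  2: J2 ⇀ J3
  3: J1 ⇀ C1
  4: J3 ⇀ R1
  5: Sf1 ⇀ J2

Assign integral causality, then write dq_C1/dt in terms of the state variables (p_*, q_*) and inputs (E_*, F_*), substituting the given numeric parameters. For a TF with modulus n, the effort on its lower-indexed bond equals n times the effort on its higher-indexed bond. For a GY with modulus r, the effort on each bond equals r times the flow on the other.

b5 stroke at Sf1  (Sf1 fixes flow; stroke at Sf1)
b3 stroke at J1  (C1 outputs effort q/C1)
b0 stroke at GY1  (0-jn J1 has e-setter on 3)
b1 stroke at GY1  (GY1 both-in/both-out from 0)
b2 stroke at J2  (only one effort-in slot at J2)
b4 stroke at J3  (J3 needs exactly one e-in)

dq_C1/dt = -F_Sf1 - q_C1/15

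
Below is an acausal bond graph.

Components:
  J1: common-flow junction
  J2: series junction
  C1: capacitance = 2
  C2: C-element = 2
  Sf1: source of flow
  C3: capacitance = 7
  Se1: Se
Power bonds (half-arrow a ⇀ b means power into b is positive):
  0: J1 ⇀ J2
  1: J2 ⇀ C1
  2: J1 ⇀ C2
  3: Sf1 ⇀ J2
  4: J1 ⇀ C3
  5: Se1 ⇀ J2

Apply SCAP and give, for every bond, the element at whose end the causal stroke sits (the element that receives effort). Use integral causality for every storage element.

#3 stroke at Sf1  (Sf1 (Sf) sets flow on bond)
#5 stroke at J2  (source Se1 imposes e)
#0 stroke at J2  (common-f at J2 fixed by 3)
#1 stroke at J2  (1-jn J2 has f-setter on 3)
#2 stroke at J1  (common-f at J1 fixed by 0)
#4 stroke at J1  (1-jn J1 has f-setter on 0)

β0 stroke→J2
β1 stroke→J2
β2 stroke→J1
β3 stroke→Sf1
β4 stroke→J1
β5 stroke→J2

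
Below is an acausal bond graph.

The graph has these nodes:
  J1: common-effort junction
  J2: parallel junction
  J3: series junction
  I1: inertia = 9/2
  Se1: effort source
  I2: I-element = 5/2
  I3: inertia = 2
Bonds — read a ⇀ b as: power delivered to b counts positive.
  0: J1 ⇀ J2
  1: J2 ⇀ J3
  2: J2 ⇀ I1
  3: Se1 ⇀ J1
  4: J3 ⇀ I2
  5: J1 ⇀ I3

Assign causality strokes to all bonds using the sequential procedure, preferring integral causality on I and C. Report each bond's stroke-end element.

bond 3 stroke at J1  (Se1: effort source, stroke at far end)
bond 0 stroke at J2  (common-e at J1 fixed by 3)
bond 5 stroke at I3  (J1: bond 3 brought effort, rest push out)
bond 1 stroke at J3  (0-jn J2 has e-setter on 0)
bond 2 stroke at I1  (common-e at J2 fixed by 0)
bond 4 stroke at I2  (closing 1-jn rule on J3)

bond 0 |J2
bond 1 |J3
bond 2 |I1
bond 3 |J1
bond 4 |I2
bond 5 |I3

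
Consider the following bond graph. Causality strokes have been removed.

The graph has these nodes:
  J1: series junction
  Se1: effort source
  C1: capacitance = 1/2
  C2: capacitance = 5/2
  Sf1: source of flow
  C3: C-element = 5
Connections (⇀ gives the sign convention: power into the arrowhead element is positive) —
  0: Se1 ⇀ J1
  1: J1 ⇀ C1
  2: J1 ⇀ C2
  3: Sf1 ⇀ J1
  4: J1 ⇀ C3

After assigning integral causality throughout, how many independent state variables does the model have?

3  (C1, C2, C3 all integral)

bond 0 →J1  (Se1 (Se) sets effort on bond)
bond 3 →Sf1  (Sf1 (Sf) sets flow on bond)
bond 1 →J1  (common-f at J1 fixed by 3)
bond 2 →J1  (J1 flow already set via bond 3)
bond 4 →J1  (J1 flow already set via bond 3)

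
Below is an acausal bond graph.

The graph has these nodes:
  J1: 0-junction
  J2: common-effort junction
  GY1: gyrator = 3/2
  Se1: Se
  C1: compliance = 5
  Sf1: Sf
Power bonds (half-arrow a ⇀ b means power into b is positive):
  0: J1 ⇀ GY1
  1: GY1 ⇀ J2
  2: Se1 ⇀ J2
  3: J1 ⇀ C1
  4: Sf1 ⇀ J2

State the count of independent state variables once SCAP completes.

1  (C1 all integral)

bond 2 stroke at J2  (source Se1 imposes e)
bond 4 stroke at Sf1  (Sf1 fixes flow; stroke at Sf1)
bond 1 stroke at GY1  (J2 effort already set via bond 2)
bond 0 stroke at GY1  (through GY1, causality inverts; strokes same side of GY1)
bond 3 stroke at J1  (J1: last free bond brings effort in)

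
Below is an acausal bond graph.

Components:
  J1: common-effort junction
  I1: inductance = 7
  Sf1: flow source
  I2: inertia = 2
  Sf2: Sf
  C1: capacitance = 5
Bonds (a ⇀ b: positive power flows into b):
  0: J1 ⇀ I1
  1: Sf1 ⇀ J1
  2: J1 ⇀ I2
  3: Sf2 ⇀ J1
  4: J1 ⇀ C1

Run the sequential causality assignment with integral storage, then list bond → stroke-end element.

β0 stroke→I1
β1 stroke→Sf1
β2 stroke→I2
β3 stroke→Sf2
β4 stroke→J1

β1 →Sf1  (source Sf1 imposes f)
β3 →Sf2  (source Sf2 imposes f)
β0 →I1  (I1 integral (f out))
β2 →I2  (I2: I, integral causality)
β4 →J1  (J1: last free bond brings effort in)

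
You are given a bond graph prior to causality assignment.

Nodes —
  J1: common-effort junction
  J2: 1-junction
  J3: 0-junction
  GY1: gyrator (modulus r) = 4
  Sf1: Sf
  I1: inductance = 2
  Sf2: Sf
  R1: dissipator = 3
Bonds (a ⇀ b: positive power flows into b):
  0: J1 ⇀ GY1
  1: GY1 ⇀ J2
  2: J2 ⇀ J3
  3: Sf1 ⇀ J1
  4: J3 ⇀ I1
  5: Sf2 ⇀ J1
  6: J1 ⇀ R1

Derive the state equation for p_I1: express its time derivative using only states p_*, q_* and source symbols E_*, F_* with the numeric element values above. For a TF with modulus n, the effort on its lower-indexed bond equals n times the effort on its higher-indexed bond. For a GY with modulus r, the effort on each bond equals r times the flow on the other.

bond 3 stroke→Sf1  (Sf1: flow source, stroke at near end)
bond 5 stroke→Sf2  (Sf2: flow source, stroke at near end)
bond 4 stroke→I1  (prefer integral on I1)
bond 2 stroke→J3  (only one effort-in slot at J3)
bond 1 stroke→J2  (1-jn J2 has f-setter on 2)
bond 0 stroke→J1  (GY GY1: same side as bond 1)
bond 6 stroke→R1  (0-jn J1 has e-setter on 0)

dp_I1/dt = 4*F_Sf1 + 4*F_Sf2 - 8*p_I1/3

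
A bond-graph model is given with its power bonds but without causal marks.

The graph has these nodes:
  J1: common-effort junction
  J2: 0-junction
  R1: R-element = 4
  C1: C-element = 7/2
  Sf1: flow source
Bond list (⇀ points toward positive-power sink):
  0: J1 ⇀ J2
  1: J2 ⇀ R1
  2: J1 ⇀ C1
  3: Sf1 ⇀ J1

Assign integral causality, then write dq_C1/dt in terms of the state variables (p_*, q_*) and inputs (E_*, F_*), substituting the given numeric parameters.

dq_C1/dt = F_Sf1 - q_C1/14

#3 →Sf1  (Sf1: flow source, stroke at near end)
#2 →J1  (C1 outputs effort q/C1)
#0 →J2  (J1: bond 2 brought effort, rest push out)
#1 →R1  (0-jn J2 has e-setter on 0)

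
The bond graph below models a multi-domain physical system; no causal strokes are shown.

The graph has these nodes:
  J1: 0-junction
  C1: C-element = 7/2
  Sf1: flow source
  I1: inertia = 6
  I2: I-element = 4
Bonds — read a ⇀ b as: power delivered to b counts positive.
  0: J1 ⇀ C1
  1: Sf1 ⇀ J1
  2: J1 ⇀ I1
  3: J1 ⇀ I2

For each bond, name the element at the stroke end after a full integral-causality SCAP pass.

bond 1 |Sf1  (Sf1 (Sf) sets flow on bond)
bond 0 |J1  (C1 integral (e out))
bond 2 |I1  (J1 effort already set via bond 0)
bond 3 |I2  (common-e at J1 fixed by 0)

b0 |J1
b1 |Sf1
b2 |I1
b3 |I2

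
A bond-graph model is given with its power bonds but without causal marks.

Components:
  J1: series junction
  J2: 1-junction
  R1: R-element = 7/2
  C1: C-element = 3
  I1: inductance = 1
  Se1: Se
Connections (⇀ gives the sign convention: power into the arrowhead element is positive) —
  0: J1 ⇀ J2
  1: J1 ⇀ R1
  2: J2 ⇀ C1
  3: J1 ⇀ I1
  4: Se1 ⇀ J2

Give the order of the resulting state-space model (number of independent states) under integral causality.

β4 stroke at J2  (Se1 (Se) sets effort on bond)
β2 stroke at J2  (prefer integral on C1)
β0 stroke at J1  (only one flow-in slot at J2)
β3 stroke at I1  (I1 outputs flow p/I1)
β1 stroke at J1  (1-jn J1 has f-setter on 3)

2  (C1, I1 all integral)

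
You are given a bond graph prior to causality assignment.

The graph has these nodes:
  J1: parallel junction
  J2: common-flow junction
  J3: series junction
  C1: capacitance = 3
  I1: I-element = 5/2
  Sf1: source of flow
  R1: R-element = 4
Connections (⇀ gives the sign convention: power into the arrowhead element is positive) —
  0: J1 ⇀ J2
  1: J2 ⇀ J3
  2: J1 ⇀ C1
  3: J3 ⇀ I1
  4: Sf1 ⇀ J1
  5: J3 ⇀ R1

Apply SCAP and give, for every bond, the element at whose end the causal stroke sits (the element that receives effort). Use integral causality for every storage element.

bond 0 stroke at J2
bond 1 stroke at J3
bond 2 stroke at J1
bond 3 stroke at I1
bond 4 stroke at Sf1
bond 5 stroke at J3

bond 4 stroke at Sf1  (Sf1 fixes flow; stroke at Sf1)
bond 2 stroke at J1  (C1 outputs effort q/C1)
bond 0 stroke at J2  (J1: bond 2 brought effort, rest push out)
bond 1 stroke at J3  (only one flow-in slot at J2)
bond 3 stroke at I1  (I1 integral (f out))
bond 5 stroke at J3  (J3: bond 3 brought flow, rest push out)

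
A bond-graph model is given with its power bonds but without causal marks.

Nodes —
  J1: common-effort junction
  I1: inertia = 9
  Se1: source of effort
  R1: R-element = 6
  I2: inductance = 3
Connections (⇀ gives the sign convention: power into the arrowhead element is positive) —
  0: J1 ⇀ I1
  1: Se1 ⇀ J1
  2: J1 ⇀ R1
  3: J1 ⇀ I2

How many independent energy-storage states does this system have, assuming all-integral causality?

2  (I1, I2 all integral)

#1 →J1  (Se1 (Se) sets effort on bond)
#0 →I1  (0-jn J1 has e-setter on 1)
#2 →R1  (J1: bond 1 brought effort, rest push out)
#3 →I2  (common-e at J1 fixed by 1)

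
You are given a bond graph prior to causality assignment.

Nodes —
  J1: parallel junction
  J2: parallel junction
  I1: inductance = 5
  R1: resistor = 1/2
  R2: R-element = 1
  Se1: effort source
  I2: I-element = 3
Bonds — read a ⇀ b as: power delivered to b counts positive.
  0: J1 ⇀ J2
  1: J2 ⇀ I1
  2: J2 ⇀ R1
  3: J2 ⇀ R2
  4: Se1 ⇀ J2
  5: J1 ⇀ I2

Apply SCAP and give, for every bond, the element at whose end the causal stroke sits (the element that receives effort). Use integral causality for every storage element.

β0 stroke→J1
β1 stroke→I1
β2 stroke→R1
β3 stroke→R2
β4 stroke→J2
β5 stroke→I2

bond 4 →J2  (source Se1 imposes e)
bond 0 →J1  (common-e at J2 fixed by 4)
bond 1 →I1  (0-jn J2 has e-setter on 4)
bond 2 →R1  (J2: bond 4 brought effort, rest push out)
bond 3 →R2  (0-jn J2 has e-setter on 4)
bond 5 →I2  (J1 effort already set via bond 0)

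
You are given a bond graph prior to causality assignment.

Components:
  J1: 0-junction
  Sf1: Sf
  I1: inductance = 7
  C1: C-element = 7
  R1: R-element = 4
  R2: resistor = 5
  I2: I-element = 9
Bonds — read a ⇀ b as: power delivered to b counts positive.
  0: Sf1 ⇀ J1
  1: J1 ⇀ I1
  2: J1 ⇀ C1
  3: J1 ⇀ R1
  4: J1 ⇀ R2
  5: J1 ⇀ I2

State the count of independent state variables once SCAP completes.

β0 stroke→Sf1  (Sf1: flow source, stroke at near end)
β1 stroke→I1  (prefer integral on I1)
β2 stroke→J1  (prefer integral on C1)
β3 stroke→R1  (common-e at J1 fixed by 2)
β4 stroke→R2  (common-e at J1 fixed by 2)
β5 stroke→I2  (J1 effort already set via bond 2)

3  (C1, I1, I2 all integral)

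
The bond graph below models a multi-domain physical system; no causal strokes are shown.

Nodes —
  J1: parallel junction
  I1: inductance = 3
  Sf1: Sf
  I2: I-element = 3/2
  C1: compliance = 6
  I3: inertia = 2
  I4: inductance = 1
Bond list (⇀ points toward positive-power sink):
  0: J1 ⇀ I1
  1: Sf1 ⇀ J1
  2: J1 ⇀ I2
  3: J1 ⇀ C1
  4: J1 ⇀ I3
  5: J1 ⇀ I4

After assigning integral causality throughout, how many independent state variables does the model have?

#1 stroke→Sf1  (Sf1 (Sf) sets flow on bond)
#0 stroke→I1  (I1 outputs flow p/I1)
#2 stroke→I2  (prefer integral on I2)
#3 stroke→J1  (C1: C, integral causality)
#4 stroke→I3  (0-jn J1 has e-setter on 3)
#5 stroke→I4  (0-jn J1 has e-setter on 3)

5  (C1, I1, I2, I3, I4 all integral)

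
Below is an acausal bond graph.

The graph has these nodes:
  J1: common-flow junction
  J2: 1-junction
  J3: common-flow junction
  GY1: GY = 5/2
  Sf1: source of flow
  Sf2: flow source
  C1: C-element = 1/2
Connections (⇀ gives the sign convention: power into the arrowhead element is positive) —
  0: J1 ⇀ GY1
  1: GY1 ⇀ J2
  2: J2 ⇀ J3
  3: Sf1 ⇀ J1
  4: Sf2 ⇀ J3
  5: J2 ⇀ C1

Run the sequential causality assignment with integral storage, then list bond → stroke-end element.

b3 →Sf1  (source Sf1 imposes f)
b4 →Sf2  (Sf2: flow source, stroke at near end)
b0 →J1  (common-f at J1 fixed by 3)
b2 →J3  (common-f at J3 fixed by 4)
b1 →J2  (through GY1, causality inverts; strokes same side of GY1)
b5 →J2  (1-jn J2 has f-setter on 2)

b0 stroke at J1
b1 stroke at J2
b2 stroke at J3
b3 stroke at Sf1
b4 stroke at Sf2
b5 stroke at J2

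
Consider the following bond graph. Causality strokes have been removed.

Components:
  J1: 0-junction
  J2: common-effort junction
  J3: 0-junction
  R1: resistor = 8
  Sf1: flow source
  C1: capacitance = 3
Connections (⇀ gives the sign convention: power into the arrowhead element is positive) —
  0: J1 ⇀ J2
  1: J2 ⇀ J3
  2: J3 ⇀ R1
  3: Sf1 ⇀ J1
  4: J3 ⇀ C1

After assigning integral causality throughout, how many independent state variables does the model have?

bond 3 →Sf1  (source Sf1 imposes f)
bond 0 →J1  (closing 0-jn rule on J1)
bond 1 →J2  (J2: last free bond brings effort in)
bond 4 →J3  (C1 outputs effort q/C1)
bond 2 →R1  (common-e at J3 fixed by 4)

1  (C1 all integral)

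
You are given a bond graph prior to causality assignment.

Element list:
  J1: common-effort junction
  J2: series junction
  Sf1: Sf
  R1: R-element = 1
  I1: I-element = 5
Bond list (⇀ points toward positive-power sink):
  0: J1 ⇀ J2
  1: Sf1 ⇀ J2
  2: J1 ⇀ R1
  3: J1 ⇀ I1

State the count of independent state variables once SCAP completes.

1  (I1 all integral)

b1 stroke at Sf1  (source Sf1 imposes f)
b0 stroke at J2  (J2: bond 1 brought flow, rest push out)
b3 stroke at I1  (I1: I, integral causality)
b2 stroke at J1  (only one effort-in slot at J1)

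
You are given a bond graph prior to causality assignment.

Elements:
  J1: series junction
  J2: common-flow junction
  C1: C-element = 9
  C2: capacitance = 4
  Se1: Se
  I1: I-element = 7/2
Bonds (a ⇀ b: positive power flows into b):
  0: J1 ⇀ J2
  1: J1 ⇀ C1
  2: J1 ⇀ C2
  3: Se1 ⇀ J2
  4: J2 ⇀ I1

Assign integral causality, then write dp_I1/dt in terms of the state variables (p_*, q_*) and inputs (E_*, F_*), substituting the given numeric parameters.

dp_I1/dt = E_Se1 - q_C1/9 - q_C2/4

bond 3 stroke→J2  (Se1: effort source, stroke at far end)
bond 1 stroke→J1  (C1 integral (e out))
bond 2 stroke→J1  (C2 integral (e out))
bond 0 stroke→J2  (J1 needs exactly one f-in)
bond 4 stroke→I1  (J2 needs exactly one f-in)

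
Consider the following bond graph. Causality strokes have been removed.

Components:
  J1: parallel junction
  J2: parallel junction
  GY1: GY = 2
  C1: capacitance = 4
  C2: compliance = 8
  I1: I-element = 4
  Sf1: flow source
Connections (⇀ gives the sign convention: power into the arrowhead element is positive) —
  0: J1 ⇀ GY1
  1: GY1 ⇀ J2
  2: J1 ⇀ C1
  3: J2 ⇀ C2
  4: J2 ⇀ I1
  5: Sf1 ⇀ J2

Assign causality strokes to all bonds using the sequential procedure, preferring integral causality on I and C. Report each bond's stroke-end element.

b0 |GY1
b1 |GY1
b2 |J1
b3 |J2
b4 |I1
b5 |Sf1

#5 stroke→Sf1  (Sf1 (Sf) sets flow on bond)
#2 stroke→J1  (C1 outputs effort q/C1)
#0 stroke→GY1  (J1: bond 2 brought effort, rest push out)
#1 stroke→GY1  (GY GY1: same side as bond 0)
#3 stroke→J2  (C2 integral (e out))
#4 stroke→I1  (common-e at J2 fixed by 3)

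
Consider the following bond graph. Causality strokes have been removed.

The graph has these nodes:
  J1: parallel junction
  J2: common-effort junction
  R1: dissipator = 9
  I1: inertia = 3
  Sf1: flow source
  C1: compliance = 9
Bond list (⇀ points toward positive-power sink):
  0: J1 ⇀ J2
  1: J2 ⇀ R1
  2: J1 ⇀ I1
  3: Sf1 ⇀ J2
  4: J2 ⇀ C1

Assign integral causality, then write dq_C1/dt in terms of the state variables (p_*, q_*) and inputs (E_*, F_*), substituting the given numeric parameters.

β3 →Sf1  (source Sf1 imposes f)
β2 →I1  (I1: I, integral causality)
β0 →J1  (closing 0-jn rule on J1)
β4 →J2  (C1 outputs effort q/C1)
β1 →R1  (common-e at J2 fixed by 4)

dq_C1/dt = F_Sf1 - p_I1/3 - q_C1/81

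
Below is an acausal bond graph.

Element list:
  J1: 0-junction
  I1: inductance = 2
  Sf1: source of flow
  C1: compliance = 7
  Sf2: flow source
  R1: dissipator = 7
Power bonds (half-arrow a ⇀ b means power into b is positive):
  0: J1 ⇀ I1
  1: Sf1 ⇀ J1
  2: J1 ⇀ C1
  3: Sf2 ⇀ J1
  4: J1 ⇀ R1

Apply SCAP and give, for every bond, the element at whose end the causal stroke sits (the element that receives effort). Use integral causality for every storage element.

#0 |I1
#1 |Sf1
#2 |J1
#3 |Sf2
#4 |R1

β1 →Sf1  (Sf1 fixes flow; stroke at Sf1)
β3 →Sf2  (Sf2: flow source, stroke at near end)
β0 →I1  (prefer integral on I1)
β2 →J1  (prefer integral on C1)
β4 →R1  (0-jn J1 has e-setter on 2)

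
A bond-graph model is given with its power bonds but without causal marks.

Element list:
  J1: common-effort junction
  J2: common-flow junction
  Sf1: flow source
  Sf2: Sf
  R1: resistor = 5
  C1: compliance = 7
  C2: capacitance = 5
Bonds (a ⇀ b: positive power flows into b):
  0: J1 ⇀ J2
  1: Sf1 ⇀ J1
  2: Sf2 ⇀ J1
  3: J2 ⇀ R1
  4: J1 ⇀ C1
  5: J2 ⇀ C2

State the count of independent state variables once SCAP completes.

β1 →Sf1  (Sf1 (Sf) sets flow on bond)
β2 →Sf2  (source Sf2 imposes f)
β4 →J1  (C1 outputs effort q/C1)
β0 →J2  (J1 effort already set via bond 4)
β5 →J2  (prefer integral on C2)
β3 →R1  (J2 needs exactly one f-in)

2  (C1, C2 all integral)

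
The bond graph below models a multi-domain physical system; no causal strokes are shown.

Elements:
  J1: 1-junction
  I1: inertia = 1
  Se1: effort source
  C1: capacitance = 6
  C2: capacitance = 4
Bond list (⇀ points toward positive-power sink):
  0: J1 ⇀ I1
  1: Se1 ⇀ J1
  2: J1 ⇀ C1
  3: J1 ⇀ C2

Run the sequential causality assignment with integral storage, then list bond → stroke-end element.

bond 1 |J1  (Se1 fixes effort; stroke away)
bond 0 |I1  (I1: I, integral causality)
bond 2 |J1  (common-f at J1 fixed by 0)
bond 3 |J1  (common-f at J1 fixed by 0)

β0 stroke at I1
β1 stroke at J1
β2 stroke at J1
β3 stroke at J1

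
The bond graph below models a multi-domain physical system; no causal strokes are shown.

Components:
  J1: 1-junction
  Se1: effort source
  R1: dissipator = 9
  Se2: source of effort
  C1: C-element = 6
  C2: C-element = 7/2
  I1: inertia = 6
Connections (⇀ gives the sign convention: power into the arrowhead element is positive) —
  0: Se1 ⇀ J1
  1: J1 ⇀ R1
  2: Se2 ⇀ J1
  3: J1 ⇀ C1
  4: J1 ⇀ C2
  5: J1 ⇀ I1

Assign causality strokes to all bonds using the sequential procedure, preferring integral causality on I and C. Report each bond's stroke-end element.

b0 |J1  (Se1 (Se) sets effort on bond)
b2 |J1  (Se2: effort source, stroke at far end)
b3 |J1  (C1: C, integral causality)
b4 |J1  (C2 outputs effort q/C2)
b5 |I1  (I1 integral (f out))
b1 |J1  (J1 flow already set via bond 5)

bond 0 →J1
bond 1 →J1
bond 2 →J1
bond 3 →J1
bond 4 →J1
bond 5 →I1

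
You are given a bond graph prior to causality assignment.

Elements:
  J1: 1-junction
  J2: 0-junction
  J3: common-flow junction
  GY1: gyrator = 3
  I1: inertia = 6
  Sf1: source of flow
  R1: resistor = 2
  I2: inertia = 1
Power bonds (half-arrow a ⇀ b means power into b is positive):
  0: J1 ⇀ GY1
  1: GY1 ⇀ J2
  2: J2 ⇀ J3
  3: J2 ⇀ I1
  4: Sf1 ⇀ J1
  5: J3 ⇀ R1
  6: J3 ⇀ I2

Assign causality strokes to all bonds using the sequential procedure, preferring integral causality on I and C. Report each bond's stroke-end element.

#4 |Sf1  (Sf1 (Sf) sets flow on bond)
#0 |J1  (J1: bond 4 brought flow, rest push out)
#1 |J2  (GY GY1: same side as bond 0)
#2 |J3  (J2 effort already set via bond 1)
#3 |I1  (J2 effort already set via bond 1)
#6 |I2  (I2 outputs flow p/I2)
#5 |J3  (common-f at J3 fixed by 6)

#0 →J1
#1 →J2
#2 →J3
#3 →I1
#4 →Sf1
#5 →J3
#6 →I2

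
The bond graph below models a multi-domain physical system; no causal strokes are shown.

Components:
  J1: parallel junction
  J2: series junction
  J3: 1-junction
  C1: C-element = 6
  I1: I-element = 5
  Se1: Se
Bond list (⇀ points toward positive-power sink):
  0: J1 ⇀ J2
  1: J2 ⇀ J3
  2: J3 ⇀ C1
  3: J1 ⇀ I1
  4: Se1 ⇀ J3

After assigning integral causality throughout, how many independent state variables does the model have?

bond 4 →J3  (Se1 fixes effort; stroke away)
bond 2 →J3  (C1: C, integral causality)
bond 1 →J2  (J3: last free bond brings flow in)
bond 0 →J1  (J2 needs exactly one f-in)
bond 3 →I1  (J1: bond 0 brought effort, rest push out)

2  (C1, I1 all integral)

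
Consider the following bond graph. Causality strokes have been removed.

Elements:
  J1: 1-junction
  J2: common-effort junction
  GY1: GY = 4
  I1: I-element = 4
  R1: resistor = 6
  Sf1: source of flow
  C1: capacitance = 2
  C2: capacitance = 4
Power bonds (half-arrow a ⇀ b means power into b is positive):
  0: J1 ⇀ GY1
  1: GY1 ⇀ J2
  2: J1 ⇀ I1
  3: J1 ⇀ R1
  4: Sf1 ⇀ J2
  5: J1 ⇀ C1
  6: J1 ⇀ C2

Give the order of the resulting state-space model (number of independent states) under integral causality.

#4 stroke→Sf1  (source Sf1 imposes f)
#1 stroke→J2  (J2: last free bond brings effort in)
#0 stroke→J1  (GY1 both-in/both-out from 1)
#2 stroke→I1  (I1 outputs flow p/I1)
#3 stroke→J1  (J1 flow already set via bond 2)
#5 stroke→J1  (common-f at J1 fixed by 2)
#6 stroke→J1  (1-jn J1 has f-setter on 2)

3  (C1, C2, I1 all integral)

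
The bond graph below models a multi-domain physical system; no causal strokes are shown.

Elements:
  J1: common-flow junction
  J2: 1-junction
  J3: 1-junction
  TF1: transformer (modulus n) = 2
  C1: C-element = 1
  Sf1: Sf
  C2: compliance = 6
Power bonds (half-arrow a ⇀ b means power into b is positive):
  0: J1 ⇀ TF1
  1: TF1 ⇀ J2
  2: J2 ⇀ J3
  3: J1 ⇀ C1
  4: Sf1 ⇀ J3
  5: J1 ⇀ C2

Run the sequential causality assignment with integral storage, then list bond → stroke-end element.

#0 stroke→TF1
#1 stroke→J2
#2 stroke→J3
#3 stroke→J1
#4 stroke→Sf1
#5 stroke→J1

bond 4 stroke at Sf1  (source Sf1 imposes f)
bond 2 stroke at J3  (1-jn J3 has f-setter on 4)
bond 1 stroke at J2  (J2 flow already set via bond 2)
bond 0 stroke at TF1  (TF TF1: opposite of bond 1)
bond 3 stroke at J1  (J1: bond 0 brought flow, rest push out)
bond 5 stroke at J1  (J1: bond 0 brought flow, rest push out)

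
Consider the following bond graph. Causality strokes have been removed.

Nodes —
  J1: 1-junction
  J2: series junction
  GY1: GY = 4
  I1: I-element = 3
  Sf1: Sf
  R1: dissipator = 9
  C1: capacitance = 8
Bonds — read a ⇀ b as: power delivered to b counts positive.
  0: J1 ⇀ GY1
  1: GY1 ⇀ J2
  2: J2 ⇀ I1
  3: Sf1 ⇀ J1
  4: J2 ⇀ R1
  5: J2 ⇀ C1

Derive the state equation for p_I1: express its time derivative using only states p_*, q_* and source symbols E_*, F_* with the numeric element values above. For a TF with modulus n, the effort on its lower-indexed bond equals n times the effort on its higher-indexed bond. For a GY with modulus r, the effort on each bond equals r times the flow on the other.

#3 |Sf1  (Sf1 (Sf) sets flow on bond)
#0 |J1  (1-jn J1 has f-setter on 3)
#1 |J2  (GY1 both-in/both-out from 0)
#2 |I1  (I1 integral (f out))
#4 |J2  (J2 flow already set via bond 2)
#5 |J2  (common-f at J2 fixed by 2)

dp_I1/dt = 4*F_Sf1 - 3*p_I1 - q_C1/8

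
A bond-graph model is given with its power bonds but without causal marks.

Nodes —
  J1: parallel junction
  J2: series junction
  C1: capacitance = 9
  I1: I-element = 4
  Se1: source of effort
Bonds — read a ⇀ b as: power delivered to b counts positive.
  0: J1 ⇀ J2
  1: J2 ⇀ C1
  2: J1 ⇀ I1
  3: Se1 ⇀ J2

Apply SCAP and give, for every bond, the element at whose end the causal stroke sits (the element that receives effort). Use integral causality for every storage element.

bond 0 stroke→J1
bond 1 stroke→J2
bond 2 stroke→I1
bond 3 stroke→J2

bond 3 →J2  (Se1 (Se) sets effort on bond)
bond 1 →J2  (prefer integral on C1)
bond 0 →J1  (closing 1-jn rule on J2)
bond 2 →I1  (common-e at J1 fixed by 0)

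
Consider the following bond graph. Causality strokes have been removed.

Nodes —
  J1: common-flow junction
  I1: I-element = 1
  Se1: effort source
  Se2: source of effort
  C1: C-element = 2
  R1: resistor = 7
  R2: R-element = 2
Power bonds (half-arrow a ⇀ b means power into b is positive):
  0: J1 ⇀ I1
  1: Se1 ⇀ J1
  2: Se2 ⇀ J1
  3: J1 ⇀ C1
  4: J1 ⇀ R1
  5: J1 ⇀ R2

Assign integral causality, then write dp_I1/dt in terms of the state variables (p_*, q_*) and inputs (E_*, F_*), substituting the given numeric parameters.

bond 1 |J1  (Se1 (Se) sets effort on bond)
bond 2 |J1  (Se2 fixes effort; stroke away)
bond 0 |I1  (I1 outputs flow p/I1)
bond 3 |J1  (1-jn J1 has f-setter on 0)
bond 4 |J1  (1-jn J1 has f-setter on 0)
bond 5 |J1  (J1: bond 0 brought flow, rest push out)

dp_I1/dt = E_Se1 + E_Se2 - 9*p_I1 - q_C1/2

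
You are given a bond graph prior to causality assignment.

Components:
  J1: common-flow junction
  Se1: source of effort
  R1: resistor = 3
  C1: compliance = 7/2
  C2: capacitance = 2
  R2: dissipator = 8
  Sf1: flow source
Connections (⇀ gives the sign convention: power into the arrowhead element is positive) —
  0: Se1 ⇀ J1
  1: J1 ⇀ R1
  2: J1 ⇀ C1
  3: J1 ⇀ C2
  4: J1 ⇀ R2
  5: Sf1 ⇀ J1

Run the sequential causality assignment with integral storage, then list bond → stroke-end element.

bond 0 →J1  (Se1 fixes effort; stroke away)
bond 5 →Sf1  (Sf1 fixes flow; stroke at Sf1)
bond 1 →J1  (J1 flow already set via bond 5)
bond 2 →J1  (J1: bond 5 brought flow, rest push out)
bond 3 →J1  (J1: bond 5 brought flow, rest push out)
bond 4 →J1  (1-jn J1 has f-setter on 5)

#0 →J1
#1 →J1
#2 →J1
#3 →J1
#4 →J1
#5 →Sf1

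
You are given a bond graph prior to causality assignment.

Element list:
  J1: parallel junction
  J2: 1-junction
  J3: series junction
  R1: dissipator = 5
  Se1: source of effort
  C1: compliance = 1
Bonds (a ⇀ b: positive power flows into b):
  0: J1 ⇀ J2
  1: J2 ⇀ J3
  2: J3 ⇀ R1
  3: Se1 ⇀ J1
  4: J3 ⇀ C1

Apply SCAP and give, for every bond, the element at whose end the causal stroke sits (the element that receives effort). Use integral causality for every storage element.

bond 0 |J2
bond 1 |J3
bond 2 |R1
bond 3 |J1
bond 4 |J3

b3 |J1  (Se1 (Se) sets effort on bond)
b0 |J2  (J1 effort already set via bond 3)
b1 |J3  (only one flow-in slot at J2)
b4 |J3  (C1 outputs effort q/C1)
b2 |R1  (closing 1-jn rule on J3)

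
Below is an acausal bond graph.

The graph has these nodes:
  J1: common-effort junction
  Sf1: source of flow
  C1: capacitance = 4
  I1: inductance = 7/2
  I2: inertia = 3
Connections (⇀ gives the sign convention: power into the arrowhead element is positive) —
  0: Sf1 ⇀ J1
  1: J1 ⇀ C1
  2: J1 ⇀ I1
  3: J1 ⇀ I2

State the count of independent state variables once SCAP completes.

#0 |Sf1  (source Sf1 imposes f)
#1 |J1  (C1 outputs effort q/C1)
#2 |I1  (J1: bond 1 brought effort, rest push out)
#3 |I2  (J1 effort already set via bond 1)

3  (C1, I1, I2 all integral)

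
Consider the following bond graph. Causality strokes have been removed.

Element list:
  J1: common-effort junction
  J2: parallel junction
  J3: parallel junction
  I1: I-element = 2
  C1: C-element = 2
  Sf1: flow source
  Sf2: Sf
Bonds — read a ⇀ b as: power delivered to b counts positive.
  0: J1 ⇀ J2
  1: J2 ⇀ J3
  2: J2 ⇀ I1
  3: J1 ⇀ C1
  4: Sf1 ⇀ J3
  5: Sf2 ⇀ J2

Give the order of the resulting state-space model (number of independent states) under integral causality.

b4 →Sf1  (Sf1 fixes flow; stroke at Sf1)
b5 →Sf2  (Sf2 (Sf) sets flow on bond)
b1 →J3  (closing 0-jn rule on J3)
b2 →I1  (I1: I, integral causality)
b0 →J2  (J2: last free bond brings effort in)
b3 →J1  (J1: last free bond brings effort in)

2  (C1, I1 all integral)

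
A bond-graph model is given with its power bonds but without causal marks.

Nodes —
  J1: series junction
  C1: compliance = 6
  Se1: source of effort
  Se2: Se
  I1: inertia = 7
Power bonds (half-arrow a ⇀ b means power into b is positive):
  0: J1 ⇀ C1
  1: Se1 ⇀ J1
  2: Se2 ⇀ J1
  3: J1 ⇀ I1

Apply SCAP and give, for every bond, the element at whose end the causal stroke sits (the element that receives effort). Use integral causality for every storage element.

bond 1 stroke at J1  (Se1: effort source, stroke at far end)
bond 2 stroke at J1  (Se2 fixes effort; stroke away)
bond 0 stroke at J1  (C1 outputs effort q/C1)
bond 3 stroke at I1  (only one flow-in slot at J1)

β0 stroke at J1
β1 stroke at J1
β2 stroke at J1
β3 stroke at I1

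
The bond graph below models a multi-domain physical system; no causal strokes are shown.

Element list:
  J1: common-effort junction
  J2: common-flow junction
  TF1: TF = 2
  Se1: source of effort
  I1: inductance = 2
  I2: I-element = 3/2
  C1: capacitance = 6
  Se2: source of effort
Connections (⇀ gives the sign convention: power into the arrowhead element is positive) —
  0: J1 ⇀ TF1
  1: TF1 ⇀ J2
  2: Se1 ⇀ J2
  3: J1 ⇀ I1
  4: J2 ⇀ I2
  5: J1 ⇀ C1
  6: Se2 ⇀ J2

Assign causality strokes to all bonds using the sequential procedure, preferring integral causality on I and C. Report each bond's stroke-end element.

#2 stroke→J2  (source Se1 imposes e)
#6 stroke→J2  (Se2: effort source, stroke at far end)
#3 stroke→I1  (prefer integral on I1)
#4 stroke→I2  (I2 outputs flow p/I2)
#1 stroke→J2  (common-f at J2 fixed by 4)
#0 stroke→TF1  (TF TF1: opposite of bond 1)
#5 stroke→J1  (closing 0-jn rule on J1)

β0 →TF1
β1 →J2
β2 →J2
β3 →I1
β4 →I2
β5 →J1
β6 →J2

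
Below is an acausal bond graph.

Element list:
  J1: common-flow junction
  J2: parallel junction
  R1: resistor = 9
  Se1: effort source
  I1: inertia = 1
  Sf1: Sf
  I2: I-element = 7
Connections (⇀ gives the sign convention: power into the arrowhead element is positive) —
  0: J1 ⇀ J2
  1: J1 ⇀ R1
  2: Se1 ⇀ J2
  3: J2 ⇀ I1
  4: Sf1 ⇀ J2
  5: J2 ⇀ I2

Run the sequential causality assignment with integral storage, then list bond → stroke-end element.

bond 0 |J1
bond 1 |R1
bond 2 |J2
bond 3 |I1
bond 4 |Sf1
bond 5 |I2

b2 →J2  (source Se1 imposes e)
b4 →Sf1  (Sf1 fixes flow; stroke at Sf1)
b0 →J1  (0-jn J2 has e-setter on 2)
b3 →I1  (0-jn J2 has e-setter on 2)
b5 →I2  (common-e at J2 fixed by 2)
b1 →R1  (J1 needs exactly one f-in)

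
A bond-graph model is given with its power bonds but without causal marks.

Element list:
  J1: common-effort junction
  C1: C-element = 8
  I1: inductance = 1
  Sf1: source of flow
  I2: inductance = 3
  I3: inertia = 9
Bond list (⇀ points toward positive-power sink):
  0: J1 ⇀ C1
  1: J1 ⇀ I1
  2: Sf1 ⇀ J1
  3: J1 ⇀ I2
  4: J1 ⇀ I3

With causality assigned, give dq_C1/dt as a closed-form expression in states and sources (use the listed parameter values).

#2 |Sf1  (source Sf1 imposes f)
#0 |J1  (C1: C, integral causality)
#1 |I1  (common-e at J1 fixed by 0)
#3 |I2  (J1: bond 0 brought effort, rest push out)
#4 |I3  (J1: bond 0 brought effort, rest push out)

dq_C1/dt = F_Sf1 - p_I1 - p_I2/3 - p_I3/9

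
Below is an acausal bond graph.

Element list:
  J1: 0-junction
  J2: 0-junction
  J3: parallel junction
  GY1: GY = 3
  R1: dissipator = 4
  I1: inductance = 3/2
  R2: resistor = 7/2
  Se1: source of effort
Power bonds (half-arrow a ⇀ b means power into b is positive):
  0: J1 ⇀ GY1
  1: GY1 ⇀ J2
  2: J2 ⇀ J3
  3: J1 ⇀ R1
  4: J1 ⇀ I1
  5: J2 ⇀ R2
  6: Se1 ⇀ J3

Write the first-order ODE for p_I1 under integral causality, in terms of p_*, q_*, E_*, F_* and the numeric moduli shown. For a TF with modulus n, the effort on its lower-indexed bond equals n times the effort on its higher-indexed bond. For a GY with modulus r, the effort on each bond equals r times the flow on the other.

dp_I1/dt = -4*E_Se1/3 - 8*p_I1/3

#6 stroke→J3  (source Se1 imposes e)
#2 stroke→J2  (J3 effort already set via bond 6)
#1 stroke→GY1  (common-e at J2 fixed by 2)
#5 stroke→R2  (J2 effort already set via bond 2)
#0 stroke→GY1  (through GY1, causality inverts; strokes same side of GY1)
#4 stroke→I1  (I1 outputs flow p/I1)
#3 stroke→J1  (J1: last free bond brings effort in)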